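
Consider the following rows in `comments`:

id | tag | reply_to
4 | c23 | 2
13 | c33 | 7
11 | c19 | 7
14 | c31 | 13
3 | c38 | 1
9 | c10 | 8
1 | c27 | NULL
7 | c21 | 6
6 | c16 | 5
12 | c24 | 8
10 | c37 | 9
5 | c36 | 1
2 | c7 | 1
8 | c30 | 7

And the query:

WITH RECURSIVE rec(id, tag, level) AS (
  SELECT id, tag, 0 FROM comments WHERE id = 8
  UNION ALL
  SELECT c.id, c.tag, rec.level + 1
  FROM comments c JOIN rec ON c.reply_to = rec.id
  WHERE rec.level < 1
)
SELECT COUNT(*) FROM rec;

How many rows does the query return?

Base: id=8 (c30) at level 0.
Iteration 1: rows with reply_to in {8} -> c10 (id 9, level 1), c24 (id 12, level 1).
Iteration 2: level < 1 fails for all current rows; recursion stops.
Total rows emitted: 3.

3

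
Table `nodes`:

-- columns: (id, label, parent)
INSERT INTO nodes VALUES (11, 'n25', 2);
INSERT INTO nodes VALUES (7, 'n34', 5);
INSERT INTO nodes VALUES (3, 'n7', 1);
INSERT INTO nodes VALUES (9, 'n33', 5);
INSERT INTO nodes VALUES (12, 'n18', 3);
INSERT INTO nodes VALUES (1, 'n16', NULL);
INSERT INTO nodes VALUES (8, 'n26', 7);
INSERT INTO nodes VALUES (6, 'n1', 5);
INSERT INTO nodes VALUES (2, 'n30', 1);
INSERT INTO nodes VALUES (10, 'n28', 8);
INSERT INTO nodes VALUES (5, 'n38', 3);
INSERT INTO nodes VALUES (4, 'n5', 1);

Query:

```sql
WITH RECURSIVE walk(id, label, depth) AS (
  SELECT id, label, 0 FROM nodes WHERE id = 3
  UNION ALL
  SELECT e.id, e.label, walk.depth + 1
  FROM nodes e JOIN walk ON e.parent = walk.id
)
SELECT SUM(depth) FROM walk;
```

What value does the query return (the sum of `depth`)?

15

Base: id=3 (n7) at depth 0.
Iteration 1: rows with parent in {3} -> n38 (id 5, depth 1), n18 (id 12, depth 1).
Iteration 2: rows with parent in {5,12} -> n1 (id 6, depth 2), n34 (id 7, depth 2), n33 (id 9, depth 2).
Iteration 3: rows with parent in {6,7,9} -> n26 (id 8, depth 3).
Iteration 4: rows with parent in {8} -> n28 (id 10, depth 4).
Iteration 5: no rows with parent in {10}; recursion stops.
SUM(depth) = 0 + 1 + 1 + 2 + 2 + 2 + 3 + 4 = 15.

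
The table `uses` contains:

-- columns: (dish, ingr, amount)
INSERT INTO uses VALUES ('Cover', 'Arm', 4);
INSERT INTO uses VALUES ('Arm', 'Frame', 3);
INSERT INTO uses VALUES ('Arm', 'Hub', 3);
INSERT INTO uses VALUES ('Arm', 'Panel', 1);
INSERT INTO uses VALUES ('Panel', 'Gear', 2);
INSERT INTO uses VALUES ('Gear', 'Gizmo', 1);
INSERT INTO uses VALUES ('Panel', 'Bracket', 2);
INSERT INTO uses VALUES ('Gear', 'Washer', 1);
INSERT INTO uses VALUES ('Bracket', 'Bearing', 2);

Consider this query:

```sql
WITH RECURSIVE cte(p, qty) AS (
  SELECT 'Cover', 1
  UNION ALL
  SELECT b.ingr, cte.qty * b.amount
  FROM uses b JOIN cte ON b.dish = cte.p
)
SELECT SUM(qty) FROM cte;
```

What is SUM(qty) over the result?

Base: (Cover, qty=1).
Iteration 1: components of {Cover} -> Arm = 1*4 = 4.
Iteration 2: components of {Arm} -> Frame = 4*3 = 12, Hub = 4*3 = 12, Panel = 4*1 = 4.
Iteration 3: components of {Frame,Hub,Panel} -> Bracket = 4*2 = 8, Gear = 4*2 = 8.
Iteration 4: components of {Bracket,Gear} -> Bearing = 8*2 = 16, Gizmo = 8*1 = 8, Washer = 8*1 = 8.
Iteration 5: no further components; recursion stops.
SUM(qty) = 1 + 4 + 12 + 12 + 4 + 8 + 8 + 8 + 8 + 16 = 81.

81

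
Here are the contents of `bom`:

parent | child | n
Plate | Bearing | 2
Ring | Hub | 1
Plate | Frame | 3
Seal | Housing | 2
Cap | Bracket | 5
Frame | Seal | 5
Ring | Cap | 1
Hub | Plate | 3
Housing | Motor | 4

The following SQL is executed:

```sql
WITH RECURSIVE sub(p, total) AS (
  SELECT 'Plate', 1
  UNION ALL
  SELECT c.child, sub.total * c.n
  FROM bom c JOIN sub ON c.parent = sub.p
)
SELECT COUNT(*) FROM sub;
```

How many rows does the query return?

6

Base: (Plate, total=1).
Iteration 1: components of {Plate} -> Bearing = 1*2 = 2, Frame = 1*3 = 3.
Iteration 2: components of {Bearing,Frame} -> Seal = 3*5 = 15.
Iteration 3: components of {Seal} -> Housing = 15*2 = 30.
Iteration 4: components of {Housing} -> Motor = 30*4 = 120.
Iteration 5: no further components; recursion stops.
Total rows emitted: 6.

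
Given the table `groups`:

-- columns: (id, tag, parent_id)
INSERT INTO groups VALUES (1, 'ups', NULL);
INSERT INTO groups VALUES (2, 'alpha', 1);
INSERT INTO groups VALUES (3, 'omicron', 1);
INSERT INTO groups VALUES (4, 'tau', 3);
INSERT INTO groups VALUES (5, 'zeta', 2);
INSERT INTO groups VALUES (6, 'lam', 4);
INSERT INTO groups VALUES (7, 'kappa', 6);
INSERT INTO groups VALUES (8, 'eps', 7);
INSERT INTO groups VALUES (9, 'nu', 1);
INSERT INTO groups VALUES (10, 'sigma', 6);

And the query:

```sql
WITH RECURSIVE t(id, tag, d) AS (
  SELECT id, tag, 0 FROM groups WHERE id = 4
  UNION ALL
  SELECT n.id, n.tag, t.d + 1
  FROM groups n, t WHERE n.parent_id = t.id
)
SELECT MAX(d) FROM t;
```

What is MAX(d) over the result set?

Base: id=4 (tau) at d 0.
Iteration 1: rows with parent_id in {4} -> lam (id 6, d 1).
Iteration 2: rows with parent_id in {6} -> kappa (id 7, d 2), sigma (id 10, d 2).
Iteration 3: rows with parent_id in {7,10} -> eps (id 8, d 3).
Iteration 4: no rows with parent_id in {8}; recursion stops.
d values: 0, 1, 2, 2, 3; the maximum is 3.

3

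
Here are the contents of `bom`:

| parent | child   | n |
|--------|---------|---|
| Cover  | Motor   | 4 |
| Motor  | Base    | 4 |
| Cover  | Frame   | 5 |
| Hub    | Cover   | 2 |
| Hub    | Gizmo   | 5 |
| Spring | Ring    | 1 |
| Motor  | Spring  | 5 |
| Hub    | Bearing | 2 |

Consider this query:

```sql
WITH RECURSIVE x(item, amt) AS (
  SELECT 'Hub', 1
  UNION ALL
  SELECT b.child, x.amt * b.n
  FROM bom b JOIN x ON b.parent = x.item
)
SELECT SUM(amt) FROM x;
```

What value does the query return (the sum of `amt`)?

140

Base: (Hub, amt=1).
Iteration 1: components of {Hub} -> Bearing = 1*2 = 2, Cover = 1*2 = 2, Gizmo = 1*5 = 5.
Iteration 2: components of {Bearing,Cover,Gizmo} -> Frame = 2*5 = 10, Motor = 2*4 = 8.
Iteration 3: components of {Frame,Motor} -> Base = 8*4 = 32, Spring = 8*5 = 40.
Iteration 4: components of {Base,Spring} -> Ring = 40*1 = 40.
Iteration 5: no further components; recursion stops.
SUM(amt) = 1 + 2 + 5 + 2 + 8 + 10 + 40 + 32 + 40 = 140.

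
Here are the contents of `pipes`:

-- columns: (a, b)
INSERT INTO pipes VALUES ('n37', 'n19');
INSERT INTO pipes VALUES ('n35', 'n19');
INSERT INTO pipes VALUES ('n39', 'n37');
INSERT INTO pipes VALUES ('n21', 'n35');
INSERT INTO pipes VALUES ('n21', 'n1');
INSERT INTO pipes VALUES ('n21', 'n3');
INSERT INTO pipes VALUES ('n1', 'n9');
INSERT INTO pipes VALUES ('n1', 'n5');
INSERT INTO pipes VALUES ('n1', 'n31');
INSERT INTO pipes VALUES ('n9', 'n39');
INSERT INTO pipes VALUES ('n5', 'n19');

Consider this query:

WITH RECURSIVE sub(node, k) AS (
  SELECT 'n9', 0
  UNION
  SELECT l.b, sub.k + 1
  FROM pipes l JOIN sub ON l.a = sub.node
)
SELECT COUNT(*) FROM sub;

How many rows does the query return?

4

Base: (n9, k=0).
Iteration 1: edges from {n9} -> (n39, k=1).
Iteration 2: edges from {n39} -> (n37, k=2).
Iteration 3: edges from {n37} -> (n19, k=3).
Iteration 4: no outgoing edges from {n19}; recursion stops.
Total rows emitted: 4.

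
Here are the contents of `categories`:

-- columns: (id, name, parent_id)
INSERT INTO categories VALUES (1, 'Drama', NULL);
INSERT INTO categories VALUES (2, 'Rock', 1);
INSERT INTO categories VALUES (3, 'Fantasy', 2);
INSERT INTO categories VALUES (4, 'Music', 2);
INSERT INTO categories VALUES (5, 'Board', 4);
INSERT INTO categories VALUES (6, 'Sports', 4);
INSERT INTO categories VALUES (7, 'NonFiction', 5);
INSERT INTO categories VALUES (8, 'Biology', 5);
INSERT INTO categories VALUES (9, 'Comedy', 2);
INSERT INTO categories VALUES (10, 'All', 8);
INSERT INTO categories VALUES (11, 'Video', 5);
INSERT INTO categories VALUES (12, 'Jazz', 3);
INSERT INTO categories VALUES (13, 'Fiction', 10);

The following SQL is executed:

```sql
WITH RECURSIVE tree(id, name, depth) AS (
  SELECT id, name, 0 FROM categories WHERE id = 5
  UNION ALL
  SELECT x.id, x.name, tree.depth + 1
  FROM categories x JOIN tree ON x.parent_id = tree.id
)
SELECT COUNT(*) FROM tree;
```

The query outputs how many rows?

Base: id=5 (Board) at depth 0.
Iteration 1: rows with parent_id in {5} -> NonFiction (id 7, depth 1), Biology (id 8, depth 1), Video (id 11, depth 1).
Iteration 2: rows with parent_id in {7,8,11} -> All (id 10, depth 2).
Iteration 3: rows with parent_id in {10} -> Fiction (id 13, depth 3).
Iteration 4: no rows with parent_id in {13}; recursion stops.
Total rows emitted: 6.

6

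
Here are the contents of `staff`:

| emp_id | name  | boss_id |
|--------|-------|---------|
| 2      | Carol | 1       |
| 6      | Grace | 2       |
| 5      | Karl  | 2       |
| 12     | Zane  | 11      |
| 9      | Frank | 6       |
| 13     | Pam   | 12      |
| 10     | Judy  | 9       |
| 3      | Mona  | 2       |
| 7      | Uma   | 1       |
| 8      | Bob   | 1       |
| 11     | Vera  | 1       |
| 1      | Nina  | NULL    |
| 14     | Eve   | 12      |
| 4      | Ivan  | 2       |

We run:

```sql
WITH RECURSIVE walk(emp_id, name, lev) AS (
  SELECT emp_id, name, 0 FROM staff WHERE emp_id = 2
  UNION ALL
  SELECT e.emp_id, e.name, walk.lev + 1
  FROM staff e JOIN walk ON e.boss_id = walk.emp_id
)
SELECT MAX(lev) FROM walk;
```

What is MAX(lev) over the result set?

Base: emp_id=2 (Carol) at lev 0.
Iteration 1: rows with boss_id in {2} -> Mona (id 3, lev 1), Ivan (id 4, lev 1), Karl (id 5, lev 1), Grace (id 6, lev 1).
Iteration 2: rows with boss_id in {3,4,5,6} -> Frank (id 9, lev 2).
Iteration 3: rows with boss_id in {9} -> Judy (id 10, lev 3).
Iteration 4: no rows with boss_id in {10}; recursion stops.
lev values: 0, 1, 1, 1, 1, 2, 3; the maximum is 3.

3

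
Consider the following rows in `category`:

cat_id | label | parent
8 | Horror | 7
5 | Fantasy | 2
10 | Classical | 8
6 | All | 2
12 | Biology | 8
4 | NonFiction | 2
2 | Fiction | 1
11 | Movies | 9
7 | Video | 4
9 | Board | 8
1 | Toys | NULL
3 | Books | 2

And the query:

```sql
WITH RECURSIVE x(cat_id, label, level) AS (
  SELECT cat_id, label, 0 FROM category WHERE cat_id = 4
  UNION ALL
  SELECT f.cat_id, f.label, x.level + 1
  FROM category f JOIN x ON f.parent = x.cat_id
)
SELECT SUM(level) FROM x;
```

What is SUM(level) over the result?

Base: cat_id=4 (NonFiction) at level 0.
Iteration 1: rows with parent in {4} -> Video (id 7, level 1).
Iteration 2: rows with parent in {7} -> Horror (id 8, level 2).
Iteration 3: rows with parent in {8} -> Board (id 9, level 3), Classical (id 10, level 3), Biology (id 12, level 3).
Iteration 4: rows with parent in {9,10,12} -> Movies (id 11, level 4).
Iteration 5: no rows with parent in {11}; recursion stops.
SUM(level) = 0 + 1 + 2 + 3 + 3 + 3 + 4 = 16.

16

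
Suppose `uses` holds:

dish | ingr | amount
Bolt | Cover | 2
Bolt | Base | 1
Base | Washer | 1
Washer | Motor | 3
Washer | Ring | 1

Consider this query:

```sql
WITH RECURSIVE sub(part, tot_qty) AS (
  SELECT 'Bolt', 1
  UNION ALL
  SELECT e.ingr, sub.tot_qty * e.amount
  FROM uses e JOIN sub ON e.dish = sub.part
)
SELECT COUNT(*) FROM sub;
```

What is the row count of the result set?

Base: (Bolt, tot_qty=1).
Iteration 1: components of {Bolt} -> Base = 1*1 = 1, Cover = 1*2 = 2.
Iteration 2: components of {Base,Cover} -> Washer = 1*1 = 1.
Iteration 3: components of {Washer} -> Motor = 1*3 = 3, Ring = 1*1 = 1.
Iteration 4: no further components; recursion stops.
Total rows emitted: 6.

6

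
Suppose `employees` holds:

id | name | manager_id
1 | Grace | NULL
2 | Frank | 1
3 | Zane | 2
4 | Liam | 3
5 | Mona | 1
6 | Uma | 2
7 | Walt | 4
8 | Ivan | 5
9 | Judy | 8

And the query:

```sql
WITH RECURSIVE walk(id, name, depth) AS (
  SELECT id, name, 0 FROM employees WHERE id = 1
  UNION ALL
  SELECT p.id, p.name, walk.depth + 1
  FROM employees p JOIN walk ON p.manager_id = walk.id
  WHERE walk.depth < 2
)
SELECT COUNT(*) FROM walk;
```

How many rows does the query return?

6

Base: id=1 (Grace) at depth 0.
Iteration 1: rows with manager_id in {1} -> Frank (id 2, depth 1), Mona (id 5, depth 1).
Iteration 2: rows with manager_id in {2,5} -> Zane (id 3, depth 2), Uma (id 6, depth 2), Ivan (id 8, depth 2).
Iteration 3: depth < 2 fails for all current rows; recursion stops.
Total rows emitted: 6.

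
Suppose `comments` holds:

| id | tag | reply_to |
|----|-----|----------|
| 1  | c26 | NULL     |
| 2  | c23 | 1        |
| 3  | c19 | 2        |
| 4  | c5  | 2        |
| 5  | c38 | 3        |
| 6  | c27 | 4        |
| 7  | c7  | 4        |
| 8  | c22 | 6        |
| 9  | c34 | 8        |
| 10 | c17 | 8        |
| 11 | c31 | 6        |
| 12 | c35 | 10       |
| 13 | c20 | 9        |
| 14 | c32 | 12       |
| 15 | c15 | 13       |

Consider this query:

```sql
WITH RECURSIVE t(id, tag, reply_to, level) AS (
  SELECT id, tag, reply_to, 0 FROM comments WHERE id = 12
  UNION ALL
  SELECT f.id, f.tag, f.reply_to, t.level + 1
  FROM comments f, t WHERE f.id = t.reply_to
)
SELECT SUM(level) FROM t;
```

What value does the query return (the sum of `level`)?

21

Base: id=12 (c35), reply_to=10, level 0.
Iteration 1: join on id=10 -> c17 (id 10, reply_to=8, level 1).
Iteration 2: join on id=8 -> c22 (id 8, reply_to=6, level 2).
Iteration 3: join on id=6 -> c27 (id 6, reply_to=4, level 3).
Iteration 4: join on id=4 -> c5 (id 4, reply_to=2, level 4).
Iteration 5: join on id=2 -> c23 (id 2, reply_to=1, level 5).
Iteration 6: join on id=1 -> c26 (id 1, reply_to=NULL, level 6).
Iteration 7: reply_to is NULL; no match; recursion stops.
SUM(level) = 0 + 1 + 2 + 3 + 4 + 5 + 6 = 21.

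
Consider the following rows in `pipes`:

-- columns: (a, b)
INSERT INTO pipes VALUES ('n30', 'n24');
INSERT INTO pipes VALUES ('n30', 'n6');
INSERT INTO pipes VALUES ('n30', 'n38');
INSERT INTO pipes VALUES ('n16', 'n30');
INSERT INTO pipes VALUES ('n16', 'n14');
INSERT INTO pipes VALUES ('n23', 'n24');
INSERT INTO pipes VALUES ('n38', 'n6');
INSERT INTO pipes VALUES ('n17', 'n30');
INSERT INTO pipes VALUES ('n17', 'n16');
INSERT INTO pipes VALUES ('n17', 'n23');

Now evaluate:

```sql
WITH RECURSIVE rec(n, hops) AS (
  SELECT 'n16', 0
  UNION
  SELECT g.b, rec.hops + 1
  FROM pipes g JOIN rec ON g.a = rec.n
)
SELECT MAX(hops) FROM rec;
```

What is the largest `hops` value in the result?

3

Base: (n16, hops=0).
Iteration 1: edges from {n16} -> (n14, hops=1), (n30, hops=1).
Iteration 2: edges from {n14,n30} -> (n24, hops=2), (n38, hops=2), (n6, hops=2).
Iteration 3: edges from {n24,n38,n6} -> (n6, hops=3).
Iteration 4: no outgoing edges from {n6}; recursion stops.
hops values: 0, 1, 1, 2, 2, 2, 3; the maximum is 3.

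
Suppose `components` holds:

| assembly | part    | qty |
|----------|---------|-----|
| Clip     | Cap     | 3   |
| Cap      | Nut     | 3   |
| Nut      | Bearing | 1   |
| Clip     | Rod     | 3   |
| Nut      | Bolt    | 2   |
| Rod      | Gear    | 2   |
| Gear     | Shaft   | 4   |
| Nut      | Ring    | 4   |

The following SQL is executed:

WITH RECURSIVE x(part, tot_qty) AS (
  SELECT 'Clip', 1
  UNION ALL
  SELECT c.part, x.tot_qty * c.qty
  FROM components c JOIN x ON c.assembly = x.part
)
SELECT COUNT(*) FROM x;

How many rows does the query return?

Base: (Clip, tot_qty=1).
Iteration 1: components of {Clip} -> Cap = 1*3 = 3, Rod = 1*3 = 3.
Iteration 2: components of {Cap,Rod} -> Gear = 3*2 = 6, Nut = 3*3 = 9.
Iteration 3: components of {Gear,Nut} -> Bearing = 9*1 = 9, Bolt = 9*2 = 18, Ring = 9*4 = 36, Shaft = 6*4 = 24.
Iteration 4: no further components; recursion stops.
Total rows emitted: 9.

9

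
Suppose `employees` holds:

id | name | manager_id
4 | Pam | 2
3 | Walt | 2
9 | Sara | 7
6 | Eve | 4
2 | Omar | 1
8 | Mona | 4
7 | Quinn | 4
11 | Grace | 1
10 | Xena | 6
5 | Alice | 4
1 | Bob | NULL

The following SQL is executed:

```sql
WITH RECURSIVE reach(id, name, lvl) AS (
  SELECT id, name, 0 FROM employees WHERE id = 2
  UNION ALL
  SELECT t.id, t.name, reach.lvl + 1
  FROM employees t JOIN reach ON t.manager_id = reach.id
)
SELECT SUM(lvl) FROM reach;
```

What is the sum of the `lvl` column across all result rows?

16

Base: id=2 (Omar) at lvl 0.
Iteration 1: rows with manager_id in {2} -> Walt (id 3, lvl 1), Pam (id 4, lvl 1).
Iteration 2: rows with manager_id in {3,4} -> Alice (id 5, lvl 2), Eve (id 6, lvl 2), Quinn (id 7, lvl 2), Mona (id 8, lvl 2).
Iteration 3: rows with manager_id in {5,6,7,8} -> Sara (id 9, lvl 3), Xena (id 10, lvl 3).
Iteration 4: no rows with manager_id in {9,10}; recursion stops.
SUM(lvl) = 0 + 1 + 1 + 2 + 2 + 2 + 2 + 3 + 3 = 16.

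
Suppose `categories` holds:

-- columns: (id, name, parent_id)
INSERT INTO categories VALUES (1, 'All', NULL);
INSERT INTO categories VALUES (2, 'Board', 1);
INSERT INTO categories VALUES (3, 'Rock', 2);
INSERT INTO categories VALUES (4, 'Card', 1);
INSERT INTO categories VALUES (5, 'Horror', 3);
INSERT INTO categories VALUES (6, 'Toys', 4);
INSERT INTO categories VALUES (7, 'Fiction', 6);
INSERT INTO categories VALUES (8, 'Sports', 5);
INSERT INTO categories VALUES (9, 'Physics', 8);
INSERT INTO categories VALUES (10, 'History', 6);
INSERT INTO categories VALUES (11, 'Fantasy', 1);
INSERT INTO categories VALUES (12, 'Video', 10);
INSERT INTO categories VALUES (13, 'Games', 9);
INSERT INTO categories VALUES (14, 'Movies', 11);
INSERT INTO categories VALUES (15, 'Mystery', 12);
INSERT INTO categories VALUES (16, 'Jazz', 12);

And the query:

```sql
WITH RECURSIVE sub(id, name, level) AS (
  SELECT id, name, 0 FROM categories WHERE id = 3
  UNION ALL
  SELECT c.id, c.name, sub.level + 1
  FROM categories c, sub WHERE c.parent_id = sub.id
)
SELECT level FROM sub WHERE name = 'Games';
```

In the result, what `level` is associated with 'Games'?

4

Base: id=3 (Rock) at level 0.
Iteration 1: rows with parent_id in {3} -> Horror (id 5, level 1).
Iteration 2: rows with parent_id in {5} -> Sports (id 8, level 2).
Iteration 3: rows with parent_id in {8} -> Physics (id 9, level 3).
Iteration 4: rows with parent_id in {9} -> Games (id 13, level 4).
Iteration 5: no rows with parent_id in {13}; recursion stops.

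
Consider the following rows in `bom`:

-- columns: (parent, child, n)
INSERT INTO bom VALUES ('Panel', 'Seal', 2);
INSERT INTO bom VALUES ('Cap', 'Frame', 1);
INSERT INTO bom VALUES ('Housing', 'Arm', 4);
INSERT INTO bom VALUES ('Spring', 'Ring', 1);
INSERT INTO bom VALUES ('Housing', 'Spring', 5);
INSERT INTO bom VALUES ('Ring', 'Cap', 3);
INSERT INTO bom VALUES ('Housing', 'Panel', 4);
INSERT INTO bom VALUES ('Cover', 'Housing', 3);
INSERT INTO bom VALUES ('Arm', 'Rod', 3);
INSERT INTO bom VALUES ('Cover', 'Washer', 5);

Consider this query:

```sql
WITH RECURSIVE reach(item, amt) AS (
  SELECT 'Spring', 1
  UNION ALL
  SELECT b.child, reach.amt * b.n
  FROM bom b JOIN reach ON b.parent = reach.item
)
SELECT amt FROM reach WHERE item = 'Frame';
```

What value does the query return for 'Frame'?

Base: (Spring, amt=1).
Iteration 1: components of {Spring} -> Ring = 1*1 = 1.
Iteration 2: components of {Ring} -> Cap = 1*3 = 3.
Iteration 3: components of {Cap} -> Frame = 3*1 = 3.
Iteration 4: no further components; recursion stops.

3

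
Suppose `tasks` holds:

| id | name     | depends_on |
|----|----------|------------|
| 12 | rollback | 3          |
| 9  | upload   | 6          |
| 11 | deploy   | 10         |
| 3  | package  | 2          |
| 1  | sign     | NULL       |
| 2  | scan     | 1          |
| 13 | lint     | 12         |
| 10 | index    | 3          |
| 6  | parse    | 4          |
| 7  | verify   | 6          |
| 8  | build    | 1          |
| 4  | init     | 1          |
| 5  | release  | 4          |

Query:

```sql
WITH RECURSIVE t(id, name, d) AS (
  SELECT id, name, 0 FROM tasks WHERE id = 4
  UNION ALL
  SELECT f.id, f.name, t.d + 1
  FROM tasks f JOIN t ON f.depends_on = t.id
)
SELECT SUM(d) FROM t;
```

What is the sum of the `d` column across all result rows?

6

Base: id=4 (init) at d 0.
Iteration 1: rows with depends_on in {4} -> release (id 5, d 1), parse (id 6, d 1).
Iteration 2: rows with depends_on in {5,6} -> verify (id 7, d 2), upload (id 9, d 2).
Iteration 3: no rows with depends_on in {7,9}; recursion stops.
SUM(d) = 0 + 1 + 1 + 2 + 2 = 6.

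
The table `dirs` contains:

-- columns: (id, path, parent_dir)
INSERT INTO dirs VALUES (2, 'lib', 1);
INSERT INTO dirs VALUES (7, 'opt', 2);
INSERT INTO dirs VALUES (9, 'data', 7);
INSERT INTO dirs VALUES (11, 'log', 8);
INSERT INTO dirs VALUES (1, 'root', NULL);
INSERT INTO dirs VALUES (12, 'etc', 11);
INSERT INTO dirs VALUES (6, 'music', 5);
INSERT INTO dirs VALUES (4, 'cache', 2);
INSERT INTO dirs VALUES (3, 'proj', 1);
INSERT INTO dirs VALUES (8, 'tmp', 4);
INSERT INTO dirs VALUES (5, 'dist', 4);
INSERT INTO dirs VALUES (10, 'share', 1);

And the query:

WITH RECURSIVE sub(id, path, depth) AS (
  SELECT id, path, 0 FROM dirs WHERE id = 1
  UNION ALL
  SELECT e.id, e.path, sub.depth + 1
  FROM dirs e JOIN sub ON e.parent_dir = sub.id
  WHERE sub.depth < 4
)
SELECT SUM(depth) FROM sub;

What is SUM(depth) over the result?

Base: id=1 (root) at depth 0.
Iteration 1: rows with parent_dir in {1} -> lib (id 2, depth 1), proj (id 3, depth 1), share (id 10, depth 1).
Iteration 2: rows with parent_dir in {2,3,10} -> cache (id 4, depth 2), opt (id 7, depth 2).
Iteration 3: rows with parent_dir in {4,7} -> dist (id 5, depth 3), tmp (id 8, depth 3), data (id 9, depth 3).
Iteration 4: rows with parent_dir in {5,8,9} -> music (id 6, depth 4), log (id 11, depth 4).
Iteration 5: depth < 4 fails for all current rows; recursion stops.
SUM(depth) = 0 + 1 + 1 + 1 + 2 + 2 + 3 + 3 + 3 + 4 + 4 = 24.

24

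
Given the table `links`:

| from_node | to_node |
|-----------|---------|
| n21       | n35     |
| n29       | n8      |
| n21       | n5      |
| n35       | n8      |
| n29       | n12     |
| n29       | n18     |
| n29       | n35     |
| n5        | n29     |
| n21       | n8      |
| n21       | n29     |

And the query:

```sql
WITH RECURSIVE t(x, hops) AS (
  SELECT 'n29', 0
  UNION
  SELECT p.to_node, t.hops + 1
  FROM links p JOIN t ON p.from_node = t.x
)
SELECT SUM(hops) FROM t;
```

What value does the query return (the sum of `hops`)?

Base: (n29, hops=0).
Iteration 1: edges from {n29} -> (n12, hops=1), (n18, hops=1), (n35, hops=1), (n8, hops=1).
Iteration 2: edges from {n12,n18,n35,n8} -> (n8, hops=2).
Iteration 3: no outgoing edges from {n8}; recursion stops.
SUM(hops) = 0 + 1 + 1 + 1 + 1 + 2 = 6.

6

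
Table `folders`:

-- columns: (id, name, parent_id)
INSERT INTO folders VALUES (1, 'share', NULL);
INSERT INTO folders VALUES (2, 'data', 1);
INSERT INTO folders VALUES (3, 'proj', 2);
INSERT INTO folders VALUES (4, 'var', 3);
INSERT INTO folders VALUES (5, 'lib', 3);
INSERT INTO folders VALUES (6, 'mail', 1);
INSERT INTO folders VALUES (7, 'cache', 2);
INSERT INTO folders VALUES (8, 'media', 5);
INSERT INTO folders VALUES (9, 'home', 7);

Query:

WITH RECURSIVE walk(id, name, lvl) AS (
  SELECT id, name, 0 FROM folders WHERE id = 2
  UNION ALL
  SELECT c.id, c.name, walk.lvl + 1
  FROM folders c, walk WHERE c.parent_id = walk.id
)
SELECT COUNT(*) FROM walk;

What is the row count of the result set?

Base: id=2 (data) at lvl 0.
Iteration 1: rows with parent_id in {2} -> proj (id 3, lvl 1), cache (id 7, lvl 1).
Iteration 2: rows with parent_id in {3,7} -> var (id 4, lvl 2), lib (id 5, lvl 2), home (id 9, lvl 2).
Iteration 3: rows with parent_id in {4,5,9} -> media (id 8, lvl 3).
Iteration 4: no rows with parent_id in {8}; recursion stops.
Total rows emitted: 7.

7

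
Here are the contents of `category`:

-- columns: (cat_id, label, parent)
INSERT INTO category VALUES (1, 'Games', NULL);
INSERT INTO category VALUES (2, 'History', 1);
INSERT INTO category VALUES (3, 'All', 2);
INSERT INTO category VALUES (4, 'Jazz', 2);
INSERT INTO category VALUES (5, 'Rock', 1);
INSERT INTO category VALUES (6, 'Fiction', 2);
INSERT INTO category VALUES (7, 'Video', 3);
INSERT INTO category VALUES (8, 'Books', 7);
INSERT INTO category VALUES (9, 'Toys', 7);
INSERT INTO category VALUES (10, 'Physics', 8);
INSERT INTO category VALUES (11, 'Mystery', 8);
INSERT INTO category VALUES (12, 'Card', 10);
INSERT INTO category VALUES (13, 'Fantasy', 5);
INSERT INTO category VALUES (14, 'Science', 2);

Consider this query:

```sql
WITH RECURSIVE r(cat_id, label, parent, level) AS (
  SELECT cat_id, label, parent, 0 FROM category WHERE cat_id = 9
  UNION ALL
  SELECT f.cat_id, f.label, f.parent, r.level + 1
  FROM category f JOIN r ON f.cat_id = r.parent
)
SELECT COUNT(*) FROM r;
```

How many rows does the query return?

Base: cat_id=9 (Toys), parent=7, level 0.
Iteration 1: join on cat_id=7 -> Video (id 7, parent=3, level 1).
Iteration 2: join on cat_id=3 -> All (id 3, parent=2, level 2).
Iteration 3: join on cat_id=2 -> History (id 2, parent=1, level 3).
Iteration 4: join on cat_id=1 -> Games (id 1, parent=NULL, level 4).
Iteration 5: parent is NULL; no match; recursion stops.
Total rows emitted: 5.

5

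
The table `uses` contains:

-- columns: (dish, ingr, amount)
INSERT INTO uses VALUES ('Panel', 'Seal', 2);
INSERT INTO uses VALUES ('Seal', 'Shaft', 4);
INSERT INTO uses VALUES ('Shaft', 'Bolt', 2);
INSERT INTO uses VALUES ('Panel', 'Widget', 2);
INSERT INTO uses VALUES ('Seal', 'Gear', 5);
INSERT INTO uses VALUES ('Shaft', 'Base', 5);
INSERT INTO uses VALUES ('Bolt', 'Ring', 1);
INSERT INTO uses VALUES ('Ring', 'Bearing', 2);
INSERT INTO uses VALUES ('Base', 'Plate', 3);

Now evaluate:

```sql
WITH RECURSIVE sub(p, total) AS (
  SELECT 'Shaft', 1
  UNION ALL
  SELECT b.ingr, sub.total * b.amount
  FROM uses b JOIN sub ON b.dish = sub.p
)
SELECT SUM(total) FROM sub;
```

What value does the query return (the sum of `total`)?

29

Base: (Shaft, total=1).
Iteration 1: components of {Shaft} -> Base = 1*5 = 5, Bolt = 1*2 = 2.
Iteration 2: components of {Base,Bolt} -> Plate = 5*3 = 15, Ring = 2*1 = 2.
Iteration 3: components of {Plate,Ring} -> Bearing = 2*2 = 4.
Iteration 4: no further components; recursion stops.
SUM(total) = 1 + 2 + 5 + 2 + 15 + 4 = 29.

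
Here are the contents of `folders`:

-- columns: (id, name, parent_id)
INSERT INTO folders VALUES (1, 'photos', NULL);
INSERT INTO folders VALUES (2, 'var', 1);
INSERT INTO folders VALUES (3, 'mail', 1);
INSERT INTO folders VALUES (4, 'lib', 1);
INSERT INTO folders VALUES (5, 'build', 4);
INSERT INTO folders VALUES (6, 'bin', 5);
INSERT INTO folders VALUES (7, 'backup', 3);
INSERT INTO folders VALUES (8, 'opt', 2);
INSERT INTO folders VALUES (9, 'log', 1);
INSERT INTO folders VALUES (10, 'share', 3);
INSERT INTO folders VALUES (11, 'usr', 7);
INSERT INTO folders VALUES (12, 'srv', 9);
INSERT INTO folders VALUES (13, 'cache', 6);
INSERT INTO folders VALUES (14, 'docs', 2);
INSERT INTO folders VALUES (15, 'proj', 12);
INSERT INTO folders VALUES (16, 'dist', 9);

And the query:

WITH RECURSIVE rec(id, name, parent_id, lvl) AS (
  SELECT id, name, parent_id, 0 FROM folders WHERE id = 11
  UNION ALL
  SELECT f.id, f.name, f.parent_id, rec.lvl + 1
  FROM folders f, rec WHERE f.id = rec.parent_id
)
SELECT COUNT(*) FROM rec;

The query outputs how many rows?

4

Base: id=11 (usr), parent_id=7, lvl 0.
Iteration 1: join on id=7 -> backup (id 7, parent_id=3, lvl 1).
Iteration 2: join on id=3 -> mail (id 3, parent_id=1, lvl 2).
Iteration 3: join on id=1 -> photos (id 1, parent_id=NULL, lvl 3).
Iteration 4: parent_id is NULL; no match; recursion stops.
Total rows emitted: 4.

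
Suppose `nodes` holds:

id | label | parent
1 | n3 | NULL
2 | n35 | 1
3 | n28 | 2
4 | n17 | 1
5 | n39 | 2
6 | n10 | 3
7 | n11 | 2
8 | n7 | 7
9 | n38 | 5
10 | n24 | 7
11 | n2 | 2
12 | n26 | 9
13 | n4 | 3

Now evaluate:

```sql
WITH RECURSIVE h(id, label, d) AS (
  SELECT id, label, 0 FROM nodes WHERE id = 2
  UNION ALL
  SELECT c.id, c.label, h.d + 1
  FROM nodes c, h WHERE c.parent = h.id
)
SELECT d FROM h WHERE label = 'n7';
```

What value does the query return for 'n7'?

2

Base: id=2 (n35) at d 0.
Iteration 1: rows with parent in {2} -> n28 (id 3, d 1), n39 (id 5, d 1), n11 (id 7, d 1), n2 (id 11, d 1).
Iteration 2: rows with parent in {3,5,7,11} -> n10 (id 6, d 2), n7 (id 8, d 2), n38 (id 9, d 2), n24 (id 10, d 2), n4 (id 13, d 2).
Iteration 3: rows with parent in {6,8,9,10,13} -> n26 (id 12, d 3).
Iteration 4: no rows with parent in {12}; recursion stops.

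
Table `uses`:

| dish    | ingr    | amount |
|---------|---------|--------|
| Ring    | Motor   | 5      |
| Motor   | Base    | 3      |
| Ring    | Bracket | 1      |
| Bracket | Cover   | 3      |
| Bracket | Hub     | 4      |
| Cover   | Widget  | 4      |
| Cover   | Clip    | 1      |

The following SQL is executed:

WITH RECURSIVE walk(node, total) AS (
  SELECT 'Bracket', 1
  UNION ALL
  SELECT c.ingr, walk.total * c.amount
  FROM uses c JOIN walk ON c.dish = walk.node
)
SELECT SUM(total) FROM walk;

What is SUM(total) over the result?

23

Base: (Bracket, total=1).
Iteration 1: components of {Bracket} -> Cover = 1*3 = 3, Hub = 1*4 = 4.
Iteration 2: components of {Cover,Hub} -> Clip = 3*1 = 3, Widget = 3*4 = 12.
Iteration 3: no further components; recursion stops.
SUM(total) = 1 + 3 + 4 + 12 + 3 = 23.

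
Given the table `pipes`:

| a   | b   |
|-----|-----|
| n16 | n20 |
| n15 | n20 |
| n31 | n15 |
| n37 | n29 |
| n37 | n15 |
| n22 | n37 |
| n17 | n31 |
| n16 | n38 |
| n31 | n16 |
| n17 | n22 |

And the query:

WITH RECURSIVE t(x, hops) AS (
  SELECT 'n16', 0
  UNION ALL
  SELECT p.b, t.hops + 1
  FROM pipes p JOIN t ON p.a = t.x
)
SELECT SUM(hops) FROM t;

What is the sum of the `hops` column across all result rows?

Base: (n16, hops=0).
Iteration 1: edges from {n16} -> (n20, hops=1), (n38, hops=1).
Iteration 2: no outgoing edges from {n20,n38}; recursion stops.
SUM(hops) = 0 + 1 + 1 = 2.

2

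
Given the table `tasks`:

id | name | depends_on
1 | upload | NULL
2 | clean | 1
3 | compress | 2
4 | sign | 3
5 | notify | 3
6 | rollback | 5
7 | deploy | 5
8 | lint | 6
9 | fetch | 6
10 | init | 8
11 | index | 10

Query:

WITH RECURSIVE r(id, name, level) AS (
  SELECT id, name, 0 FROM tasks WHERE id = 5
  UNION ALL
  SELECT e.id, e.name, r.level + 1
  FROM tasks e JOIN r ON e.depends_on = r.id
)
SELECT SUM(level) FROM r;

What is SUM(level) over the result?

Base: id=5 (notify) at level 0.
Iteration 1: rows with depends_on in {5} -> rollback (id 6, level 1), deploy (id 7, level 1).
Iteration 2: rows with depends_on in {6,7} -> lint (id 8, level 2), fetch (id 9, level 2).
Iteration 3: rows with depends_on in {8,9} -> init (id 10, level 3).
Iteration 4: rows with depends_on in {10} -> index (id 11, level 4).
Iteration 5: no rows with depends_on in {11}; recursion stops.
SUM(level) = 0 + 1 + 1 + 2 + 2 + 3 + 4 = 13.

13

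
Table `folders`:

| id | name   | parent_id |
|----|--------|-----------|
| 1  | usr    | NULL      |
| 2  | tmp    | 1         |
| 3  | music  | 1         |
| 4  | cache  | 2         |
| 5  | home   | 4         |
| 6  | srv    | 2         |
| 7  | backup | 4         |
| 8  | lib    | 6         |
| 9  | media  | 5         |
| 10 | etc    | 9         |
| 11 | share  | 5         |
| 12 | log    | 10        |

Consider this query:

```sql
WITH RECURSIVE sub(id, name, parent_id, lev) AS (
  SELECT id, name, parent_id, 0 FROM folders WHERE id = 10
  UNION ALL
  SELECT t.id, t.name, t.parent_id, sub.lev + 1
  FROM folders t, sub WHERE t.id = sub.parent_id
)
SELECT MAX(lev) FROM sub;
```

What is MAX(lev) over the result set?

Base: id=10 (etc), parent_id=9, lev 0.
Iteration 1: join on id=9 -> media (id 9, parent_id=5, lev 1).
Iteration 2: join on id=5 -> home (id 5, parent_id=4, lev 2).
Iteration 3: join on id=4 -> cache (id 4, parent_id=2, lev 3).
Iteration 4: join on id=2 -> tmp (id 2, parent_id=1, lev 4).
Iteration 5: join on id=1 -> usr (id 1, parent_id=NULL, lev 5).
Iteration 6: parent_id is NULL; no match; recursion stops.
lev values: 0, 1, 2, 3, 4, 5; the maximum is 5.

5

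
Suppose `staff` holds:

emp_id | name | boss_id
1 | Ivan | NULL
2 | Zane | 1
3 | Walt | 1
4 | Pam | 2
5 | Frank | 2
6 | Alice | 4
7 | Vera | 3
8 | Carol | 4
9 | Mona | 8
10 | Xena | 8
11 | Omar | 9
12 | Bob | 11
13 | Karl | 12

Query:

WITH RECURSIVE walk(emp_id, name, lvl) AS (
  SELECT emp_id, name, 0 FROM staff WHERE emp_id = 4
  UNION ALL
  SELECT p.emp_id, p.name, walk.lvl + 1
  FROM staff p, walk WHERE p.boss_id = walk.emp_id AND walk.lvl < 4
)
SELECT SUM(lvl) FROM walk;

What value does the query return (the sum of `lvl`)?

Base: emp_id=4 (Pam) at lvl 0.
Iteration 1: rows with boss_id in {4} -> Alice (id 6, lvl 1), Carol (id 8, lvl 1).
Iteration 2: rows with boss_id in {6,8} -> Mona (id 9, lvl 2), Xena (id 10, lvl 2).
Iteration 3: rows with boss_id in {9,10} -> Omar (id 11, lvl 3).
Iteration 4: rows with boss_id in {11} -> Bob (id 12, lvl 4).
Iteration 5: lvl < 4 fails for all current rows; recursion stops.
SUM(lvl) = 0 + 1 + 1 + 2 + 2 + 3 + 4 = 13.

13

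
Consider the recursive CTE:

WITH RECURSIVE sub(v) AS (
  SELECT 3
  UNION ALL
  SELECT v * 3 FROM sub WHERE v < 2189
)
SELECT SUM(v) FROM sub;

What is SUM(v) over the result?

9840

Base: v=3.
Iteration 1: 3 < 2189 holds -> v = 3 * 3 = 9.
Iteration 2: 9 < 2189 holds -> v = 9 * 3 = 27.
Iteration 3: 27 < 2189 holds -> v = 27 * 3 = 81.
Iteration 4: 81 < 2189 holds -> v = 81 * 3 = 243.
Iteration 5: 243 < 2189 holds -> v = 243 * 3 = 729.
Iteration 6: 729 < 2189 holds -> v = 729 * 3 = 2187.
Iteration 7: 2187 < 2189 holds -> v = 2187 * 3 = 6561.
Iteration 8: 6561 < 2189 fails; recursion stops.
SUM(v) = 3 + 9 + 27 + 81 + 243 + 729 + 2187 + 6561 = 9840.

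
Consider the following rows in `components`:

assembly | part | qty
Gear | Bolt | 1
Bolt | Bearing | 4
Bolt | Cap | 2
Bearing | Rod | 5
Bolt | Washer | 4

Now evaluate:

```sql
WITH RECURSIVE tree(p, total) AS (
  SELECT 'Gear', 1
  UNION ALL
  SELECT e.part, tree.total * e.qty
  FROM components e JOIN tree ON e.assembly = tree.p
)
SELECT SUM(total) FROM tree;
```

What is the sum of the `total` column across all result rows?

Base: (Gear, total=1).
Iteration 1: components of {Gear} -> Bolt = 1*1 = 1.
Iteration 2: components of {Bolt} -> Bearing = 1*4 = 4, Cap = 1*2 = 2, Washer = 1*4 = 4.
Iteration 3: components of {Bearing,Cap,Washer} -> Rod = 4*5 = 20.
Iteration 4: no further components; recursion stops.
SUM(total) = 1 + 1 + 4 + 2 + 4 + 20 = 32.

32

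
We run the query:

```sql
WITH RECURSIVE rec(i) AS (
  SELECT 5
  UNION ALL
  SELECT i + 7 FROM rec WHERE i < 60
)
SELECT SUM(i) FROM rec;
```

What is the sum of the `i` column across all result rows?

297

Base: i=5.
Iteration 1: 5 < 60 holds -> i = 5 + 7 = 12.
Iteration 2: 12 < 60 holds -> i = 12 + 7 = 19.
Iteration 3: 19 < 60 holds -> i = 19 + 7 = 26.
Iteration 4: 26 < 60 holds -> i = 26 + 7 = 33.
Iteration 5: 33 < 60 holds -> i = 33 + 7 = 40.
Iteration 6: 40 < 60 holds -> i = 40 + 7 = 47.
Iteration 7: 47 < 60 holds -> i = 47 + 7 = 54.
Iteration 8: 54 < 60 holds -> i = 54 + 7 = 61.
Iteration 9: 61 < 60 fails; recursion stops.
SUM(i) = 5 + 12 + 19 + 26 + 33 + 40 + 47 + 54 + 61 = 297.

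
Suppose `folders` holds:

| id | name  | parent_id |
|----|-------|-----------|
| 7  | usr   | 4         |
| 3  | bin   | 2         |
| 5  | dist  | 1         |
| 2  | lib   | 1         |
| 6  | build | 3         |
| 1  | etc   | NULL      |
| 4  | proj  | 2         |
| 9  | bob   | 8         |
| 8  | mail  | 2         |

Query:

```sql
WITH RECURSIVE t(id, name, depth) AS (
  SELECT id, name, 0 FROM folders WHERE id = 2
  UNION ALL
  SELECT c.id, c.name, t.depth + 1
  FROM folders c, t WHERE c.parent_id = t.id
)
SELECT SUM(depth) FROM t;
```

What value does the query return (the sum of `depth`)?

9

Base: id=2 (lib) at depth 0.
Iteration 1: rows with parent_id in {2} -> bin (id 3, depth 1), proj (id 4, depth 1), mail (id 8, depth 1).
Iteration 2: rows with parent_id in {3,4,8} -> build (id 6, depth 2), usr (id 7, depth 2), bob (id 9, depth 2).
Iteration 3: no rows with parent_id in {6,7,9}; recursion stops.
SUM(depth) = 0 + 1 + 1 + 1 + 2 + 2 + 2 = 9.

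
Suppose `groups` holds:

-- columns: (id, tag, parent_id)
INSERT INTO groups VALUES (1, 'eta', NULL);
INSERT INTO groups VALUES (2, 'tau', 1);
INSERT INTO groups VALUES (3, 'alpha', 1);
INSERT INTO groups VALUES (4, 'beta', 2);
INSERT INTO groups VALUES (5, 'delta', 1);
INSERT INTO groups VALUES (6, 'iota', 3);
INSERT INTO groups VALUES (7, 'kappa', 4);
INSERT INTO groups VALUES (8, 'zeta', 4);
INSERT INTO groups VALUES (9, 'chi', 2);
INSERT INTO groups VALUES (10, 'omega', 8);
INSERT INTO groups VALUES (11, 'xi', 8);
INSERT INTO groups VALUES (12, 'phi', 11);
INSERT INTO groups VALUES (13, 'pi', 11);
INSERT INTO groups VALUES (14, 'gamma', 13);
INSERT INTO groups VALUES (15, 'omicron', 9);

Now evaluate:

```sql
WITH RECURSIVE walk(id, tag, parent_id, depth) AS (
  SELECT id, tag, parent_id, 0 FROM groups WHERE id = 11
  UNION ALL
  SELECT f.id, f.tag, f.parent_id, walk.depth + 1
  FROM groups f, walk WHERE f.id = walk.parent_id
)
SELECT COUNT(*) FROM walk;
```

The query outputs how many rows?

Base: id=11 (xi), parent_id=8, depth 0.
Iteration 1: join on id=8 -> zeta (id 8, parent_id=4, depth 1).
Iteration 2: join on id=4 -> beta (id 4, parent_id=2, depth 2).
Iteration 3: join on id=2 -> tau (id 2, parent_id=1, depth 3).
Iteration 4: join on id=1 -> eta (id 1, parent_id=NULL, depth 4).
Iteration 5: parent_id is NULL; no match; recursion stops.
Total rows emitted: 5.

5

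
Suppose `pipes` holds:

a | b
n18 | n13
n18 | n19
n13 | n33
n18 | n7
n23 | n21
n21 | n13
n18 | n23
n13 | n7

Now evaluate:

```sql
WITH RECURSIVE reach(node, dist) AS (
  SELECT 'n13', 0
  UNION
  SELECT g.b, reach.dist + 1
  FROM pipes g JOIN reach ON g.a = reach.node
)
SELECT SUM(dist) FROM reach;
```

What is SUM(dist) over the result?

Base: (n13, dist=0).
Iteration 1: edges from {n13} -> (n33, dist=1), (n7, dist=1).
Iteration 2: no outgoing edges from {n33,n7}; recursion stops.
SUM(dist) = 0 + 1 + 1 = 2.

2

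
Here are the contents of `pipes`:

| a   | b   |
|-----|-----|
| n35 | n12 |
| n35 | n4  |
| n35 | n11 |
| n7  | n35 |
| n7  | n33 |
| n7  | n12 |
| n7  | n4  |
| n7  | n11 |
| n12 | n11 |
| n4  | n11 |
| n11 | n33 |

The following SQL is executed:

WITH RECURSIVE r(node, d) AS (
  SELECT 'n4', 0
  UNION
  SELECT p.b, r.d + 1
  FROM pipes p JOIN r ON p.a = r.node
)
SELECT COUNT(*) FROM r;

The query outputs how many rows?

3

Base: (n4, d=0).
Iteration 1: edges from {n4} -> (n11, d=1).
Iteration 2: edges from {n11} -> (n33, d=2).
Iteration 3: no outgoing edges from {n33}; recursion stops.
Total rows emitted: 3.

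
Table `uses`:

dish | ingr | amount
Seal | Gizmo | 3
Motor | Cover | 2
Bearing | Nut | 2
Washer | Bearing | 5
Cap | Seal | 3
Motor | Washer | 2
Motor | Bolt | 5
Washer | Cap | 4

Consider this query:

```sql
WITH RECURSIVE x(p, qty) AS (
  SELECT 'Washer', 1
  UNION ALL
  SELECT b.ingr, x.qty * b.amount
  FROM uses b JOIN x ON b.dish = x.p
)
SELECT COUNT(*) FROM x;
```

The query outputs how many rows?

6

Base: (Washer, qty=1).
Iteration 1: components of {Washer} -> Bearing = 1*5 = 5, Cap = 1*4 = 4.
Iteration 2: components of {Bearing,Cap} -> Nut = 5*2 = 10, Seal = 4*3 = 12.
Iteration 3: components of {Nut,Seal} -> Gizmo = 12*3 = 36.
Iteration 4: no further components; recursion stops.
Total rows emitted: 6.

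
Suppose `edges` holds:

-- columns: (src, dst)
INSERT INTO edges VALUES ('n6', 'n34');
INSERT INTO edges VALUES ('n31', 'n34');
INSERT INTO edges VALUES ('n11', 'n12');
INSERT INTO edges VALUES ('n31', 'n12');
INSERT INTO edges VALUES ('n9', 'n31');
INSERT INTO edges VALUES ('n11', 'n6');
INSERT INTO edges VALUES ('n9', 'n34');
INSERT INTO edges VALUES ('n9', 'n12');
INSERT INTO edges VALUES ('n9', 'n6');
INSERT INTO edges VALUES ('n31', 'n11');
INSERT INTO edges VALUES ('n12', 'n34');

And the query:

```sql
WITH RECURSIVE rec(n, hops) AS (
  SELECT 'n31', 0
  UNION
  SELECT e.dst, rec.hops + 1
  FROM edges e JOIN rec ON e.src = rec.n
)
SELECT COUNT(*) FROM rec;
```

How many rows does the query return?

8

Base: (n31, hops=0).
Iteration 1: edges from {n31} -> (n11, hops=1), (n12, hops=1), (n34, hops=1).
Iteration 2: edges from {n11,n12,n34} -> (n12, hops=2), (n34, hops=2), (n6, hops=2).
Iteration 3: edges from {n12,n34,n6} -> (n34, hops=3). [UNION drops 1 duplicate row(s)]
Iteration 4: no outgoing edges from {n34}; recursion stops.
Total rows emitted: 8.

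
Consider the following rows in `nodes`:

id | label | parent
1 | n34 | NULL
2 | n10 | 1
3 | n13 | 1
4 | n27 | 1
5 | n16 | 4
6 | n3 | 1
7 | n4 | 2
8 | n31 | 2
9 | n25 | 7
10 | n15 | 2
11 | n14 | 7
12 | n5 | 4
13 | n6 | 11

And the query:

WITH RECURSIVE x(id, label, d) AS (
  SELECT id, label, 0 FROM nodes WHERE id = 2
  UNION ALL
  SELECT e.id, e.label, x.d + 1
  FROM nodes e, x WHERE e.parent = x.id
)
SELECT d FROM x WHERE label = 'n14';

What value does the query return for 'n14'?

Base: id=2 (n10) at d 0.
Iteration 1: rows with parent in {2} -> n4 (id 7, d 1), n31 (id 8, d 1), n15 (id 10, d 1).
Iteration 2: rows with parent in {7,8,10} -> n25 (id 9, d 2), n14 (id 11, d 2).
Iteration 3: rows with parent in {9,11} -> n6 (id 13, d 3).
Iteration 4: no rows with parent in {13}; recursion stops.

2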